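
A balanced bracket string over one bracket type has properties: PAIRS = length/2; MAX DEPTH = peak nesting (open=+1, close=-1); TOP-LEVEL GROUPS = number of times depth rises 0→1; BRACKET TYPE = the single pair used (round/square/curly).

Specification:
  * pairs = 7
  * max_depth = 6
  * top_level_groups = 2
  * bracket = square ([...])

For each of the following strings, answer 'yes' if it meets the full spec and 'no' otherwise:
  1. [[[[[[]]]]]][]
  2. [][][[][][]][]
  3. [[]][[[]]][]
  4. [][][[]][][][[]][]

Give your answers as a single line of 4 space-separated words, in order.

String 1 '[[[[[[]]]]]][]': depth seq [1 2 3 4 5 6 5 4 3 2 1 0 1 0]
  -> pairs=7 depth=6 groups=2 -> yes
String 2 '[][][[][][]][]': depth seq [1 0 1 0 1 2 1 2 1 2 1 0 1 0]
  -> pairs=7 depth=2 groups=4 -> no
String 3 '[[]][[[]]][]': depth seq [1 2 1 0 1 2 3 2 1 0 1 0]
  -> pairs=6 depth=3 groups=3 -> no
String 4 '[][][[]][][][[]][]': depth seq [1 0 1 0 1 2 1 0 1 0 1 0 1 2 1 0 1 0]
  -> pairs=9 depth=2 groups=7 -> no

Answer: yes no no no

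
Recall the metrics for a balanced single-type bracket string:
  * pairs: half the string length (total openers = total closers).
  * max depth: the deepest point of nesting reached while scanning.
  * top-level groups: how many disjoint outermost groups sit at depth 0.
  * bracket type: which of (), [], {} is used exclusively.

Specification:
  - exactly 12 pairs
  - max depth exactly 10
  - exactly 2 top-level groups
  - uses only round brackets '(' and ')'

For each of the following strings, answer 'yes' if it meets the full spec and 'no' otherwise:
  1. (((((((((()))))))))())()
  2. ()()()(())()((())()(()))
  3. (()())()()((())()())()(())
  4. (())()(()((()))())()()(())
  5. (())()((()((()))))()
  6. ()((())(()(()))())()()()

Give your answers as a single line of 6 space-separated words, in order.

String 1 '(((((((((()))))))))())()': depth seq [1 2 3 4 5 6 7 8 9 10 9 8 7 6 5 4 3 2 1 2 1 0 1 0]
  -> pairs=12 depth=10 groups=2 -> yes
String 2 '()()()(())()((())()(()))': depth seq [1 0 1 0 1 0 1 2 1 0 1 0 1 2 3 2 1 2 1 2 3 2 1 0]
  -> pairs=12 depth=3 groups=6 -> no
String 3 '(()())()()((())()())()(())': depth seq [1 2 1 2 1 0 1 0 1 0 1 2 3 2 1 2 1 2 1 0 1 0 1 2 1 0]
  -> pairs=13 depth=3 groups=6 -> no
String 4 '(())()(()((()))())()()(())': depth seq [1 2 1 0 1 0 1 2 1 2 3 4 3 2 1 2 1 0 1 0 1 0 1 2 1 0]
  -> pairs=13 depth=4 groups=6 -> no
String 5 '(())()((()((()))))()': depth seq [1 2 1 0 1 0 1 2 3 2 3 4 5 4 3 2 1 0 1 0]
  -> pairs=10 depth=5 groups=4 -> no
String 6 '()((())(()(()))())()()()': depth seq [1 0 1 2 3 2 1 2 3 2 3 4 3 2 1 2 1 0 1 0 1 0 1 0]
  -> pairs=12 depth=4 groups=5 -> no

Answer: yes no no no no no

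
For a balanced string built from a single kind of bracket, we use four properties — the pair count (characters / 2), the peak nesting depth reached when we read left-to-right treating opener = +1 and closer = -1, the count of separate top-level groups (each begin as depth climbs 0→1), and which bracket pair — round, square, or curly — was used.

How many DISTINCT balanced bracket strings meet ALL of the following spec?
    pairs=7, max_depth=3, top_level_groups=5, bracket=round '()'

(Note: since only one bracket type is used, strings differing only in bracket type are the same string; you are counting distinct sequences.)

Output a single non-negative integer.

Spec: pairs=7 depth=3 groups=5
Count(depth <= 3) = 20
Count(depth <= 2) = 15
Count(depth == 3) = 20 - 15 = 5

Answer: 5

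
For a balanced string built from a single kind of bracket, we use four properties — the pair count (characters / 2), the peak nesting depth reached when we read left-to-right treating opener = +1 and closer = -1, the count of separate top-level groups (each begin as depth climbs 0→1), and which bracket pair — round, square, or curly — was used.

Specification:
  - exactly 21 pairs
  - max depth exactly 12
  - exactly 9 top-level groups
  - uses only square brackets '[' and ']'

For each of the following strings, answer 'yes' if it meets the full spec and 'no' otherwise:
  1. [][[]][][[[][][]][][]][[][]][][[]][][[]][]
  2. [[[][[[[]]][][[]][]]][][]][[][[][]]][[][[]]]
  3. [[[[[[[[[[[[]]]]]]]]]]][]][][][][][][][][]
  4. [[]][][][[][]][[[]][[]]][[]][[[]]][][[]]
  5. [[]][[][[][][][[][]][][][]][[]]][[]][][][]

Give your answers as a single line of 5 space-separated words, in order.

Answer: no no yes no no

Derivation:
String 1 '[][[]][][[[][][]][][]][[][]][][[]][][[]][]': depth seq [1 0 1 2 1 0 1 0 1 2 3 2 3 2 3 2 1 2 1 2 1 0 1 2 1 2 1 0 1 0 1 2 1 0 1 0 1 2 1 0 1 0]
  -> pairs=21 depth=3 groups=10 -> no
String 2 '[[[][[[[]]][][[]][]]][][]][[][[][]]][[][[]]]': depth seq [1 2 3 2 3 4 5 6 5 4 3 4 3 4 5 4 3 4 3 2 1 2 1 2 1 0 1 2 1 2 3 2 3 2 1 0 1 2 1 2 3 2 1 0]
  -> pairs=22 depth=6 groups=3 -> no
String 3 '[[[[[[[[[[[[]]]]]]]]]]][]][][][][][][][][]': depth seq [1 2 3 4 5 6 7 8 9 10 11 12 11 10 9 8 7 6 5 4 3 2 1 2 1 0 1 0 1 0 1 0 1 0 1 0 1 0 1 0 1 0]
  -> pairs=21 depth=12 groups=9 -> yes
String 4 '[[]][][][[][]][[[]][[]]][[]][[[]]][][[]]': depth seq [1 2 1 0 1 0 1 0 1 2 1 2 1 0 1 2 3 2 1 2 3 2 1 0 1 2 1 0 1 2 3 2 1 0 1 0 1 2 1 0]
  -> pairs=20 depth=3 groups=9 -> no
String 5 '[[]][[][[][][][[][]][][][]][[]]][[]][][][]': depth seq [1 2 1 0 1 2 1 2 3 2 3 2 3 2 3 4 3 4 3 2 3 2 3 2 3 2 1 2 3 2 1 0 1 2 1 0 1 0 1 0 1 0]
  -> pairs=21 depth=4 groups=6 -> no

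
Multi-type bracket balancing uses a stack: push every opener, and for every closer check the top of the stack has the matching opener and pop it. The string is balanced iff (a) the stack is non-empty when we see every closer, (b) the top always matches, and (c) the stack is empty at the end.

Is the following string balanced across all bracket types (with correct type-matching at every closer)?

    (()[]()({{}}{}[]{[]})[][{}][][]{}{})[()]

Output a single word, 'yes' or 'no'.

Answer: yes

Derivation:
pos 0: push '('; stack = (
pos 1: push '('; stack = ((
pos 2: ')' matches '('; pop; stack = (
pos 3: push '['; stack = ([
pos 4: ']' matches '['; pop; stack = (
pos 5: push '('; stack = ((
pos 6: ')' matches '('; pop; stack = (
pos 7: push '('; stack = ((
pos 8: push '{'; stack = (({
pos 9: push '{'; stack = (({{
pos 10: '}' matches '{'; pop; stack = (({
pos 11: '}' matches '{'; pop; stack = ((
pos 12: push '{'; stack = (({
pos 13: '}' matches '{'; pop; stack = ((
pos 14: push '['; stack = (([
pos 15: ']' matches '['; pop; stack = ((
pos 16: push '{'; stack = (({
pos 17: push '['; stack = (({[
pos 18: ']' matches '['; pop; stack = (({
pos 19: '}' matches '{'; pop; stack = ((
pos 20: ')' matches '('; pop; stack = (
pos 21: push '['; stack = ([
pos 22: ']' matches '['; pop; stack = (
pos 23: push '['; stack = ([
pos 24: push '{'; stack = ([{
pos 25: '}' matches '{'; pop; stack = ([
pos 26: ']' matches '['; pop; stack = (
pos 27: push '['; stack = ([
pos 28: ']' matches '['; pop; stack = (
pos 29: push '['; stack = ([
pos 30: ']' matches '['; pop; stack = (
pos 31: push '{'; stack = ({
pos 32: '}' matches '{'; pop; stack = (
pos 33: push '{'; stack = ({
pos 34: '}' matches '{'; pop; stack = (
pos 35: ')' matches '('; pop; stack = (empty)
pos 36: push '['; stack = [
pos 37: push '('; stack = [(
pos 38: ')' matches '('; pop; stack = [
pos 39: ']' matches '['; pop; stack = (empty)
end: stack empty → VALID
Verdict: properly nested → yes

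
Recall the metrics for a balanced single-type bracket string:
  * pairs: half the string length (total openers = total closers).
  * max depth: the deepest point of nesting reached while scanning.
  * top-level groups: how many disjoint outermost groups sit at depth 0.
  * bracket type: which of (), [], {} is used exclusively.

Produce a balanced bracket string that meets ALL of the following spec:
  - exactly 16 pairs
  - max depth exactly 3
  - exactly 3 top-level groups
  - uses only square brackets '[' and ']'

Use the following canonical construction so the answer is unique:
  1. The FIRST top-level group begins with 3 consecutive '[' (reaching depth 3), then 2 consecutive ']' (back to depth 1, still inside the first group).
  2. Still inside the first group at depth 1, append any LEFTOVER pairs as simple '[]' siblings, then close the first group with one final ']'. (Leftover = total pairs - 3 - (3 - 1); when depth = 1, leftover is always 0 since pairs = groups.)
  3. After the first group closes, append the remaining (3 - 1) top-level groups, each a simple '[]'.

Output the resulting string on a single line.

Spec: pairs=16 depth=3 groups=3
Leftover pairs = 16 - 3 - (3-1) = 11
First group: deep chain of depth 3 + 11 sibling pairs
Remaining 2 groups: simple '[]' each

Answer: [[[]][][][][][][][][][][][]][][]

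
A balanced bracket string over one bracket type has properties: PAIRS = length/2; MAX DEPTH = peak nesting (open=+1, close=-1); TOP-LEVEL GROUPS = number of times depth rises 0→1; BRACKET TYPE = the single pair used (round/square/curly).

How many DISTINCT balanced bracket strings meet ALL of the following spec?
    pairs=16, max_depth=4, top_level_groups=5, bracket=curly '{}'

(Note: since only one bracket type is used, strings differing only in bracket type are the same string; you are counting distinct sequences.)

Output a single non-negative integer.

Answer: 852715

Derivation:
Spec: pairs=16 depth=4 groups=5
Count(depth <= 4) = 1114475
Count(depth <= 3) = 261760
Count(depth == 4) = 1114475 - 261760 = 852715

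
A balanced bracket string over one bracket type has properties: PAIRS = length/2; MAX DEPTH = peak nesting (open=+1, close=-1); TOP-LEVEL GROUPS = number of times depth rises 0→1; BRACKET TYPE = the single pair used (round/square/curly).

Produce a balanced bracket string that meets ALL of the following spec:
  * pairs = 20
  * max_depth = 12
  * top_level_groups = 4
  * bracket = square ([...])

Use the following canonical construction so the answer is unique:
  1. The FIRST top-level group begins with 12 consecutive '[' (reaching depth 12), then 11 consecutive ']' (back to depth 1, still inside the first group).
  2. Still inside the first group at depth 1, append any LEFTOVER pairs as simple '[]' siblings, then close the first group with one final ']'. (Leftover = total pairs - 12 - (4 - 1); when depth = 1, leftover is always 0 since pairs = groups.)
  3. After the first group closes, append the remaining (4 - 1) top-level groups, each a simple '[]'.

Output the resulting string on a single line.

Spec: pairs=20 depth=12 groups=4
Leftover pairs = 20 - 12 - (4-1) = 5
First group: deep chain of depth 12 + 5 sibling pairs
Remaining 3 groups: simple '[]' each

Answer: [[[[[[[[[[[[]]]]]]]]]]][][][][][]][][][]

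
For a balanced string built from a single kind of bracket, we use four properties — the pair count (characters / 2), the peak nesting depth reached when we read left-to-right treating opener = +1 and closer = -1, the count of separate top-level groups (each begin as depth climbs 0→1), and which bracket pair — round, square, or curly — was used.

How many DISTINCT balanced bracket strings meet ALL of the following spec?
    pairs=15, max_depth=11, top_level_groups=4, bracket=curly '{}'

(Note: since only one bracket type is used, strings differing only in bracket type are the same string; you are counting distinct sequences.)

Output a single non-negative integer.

Spec: pairs=15 depth=11 groups=4
Count(depth <= 11) = 1188636
Count(depth <= 10) = 1188548
Count(depth == 11) = 1188636 - 1188548 = 88

Answer: 88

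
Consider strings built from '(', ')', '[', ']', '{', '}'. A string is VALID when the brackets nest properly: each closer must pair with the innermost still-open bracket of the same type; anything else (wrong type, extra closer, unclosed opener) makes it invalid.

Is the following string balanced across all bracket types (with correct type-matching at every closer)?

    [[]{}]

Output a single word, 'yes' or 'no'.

Answer: yes

Derivation:
pos 0: push '['; stack = [
pos 1: push '['; stack = [[
pos 2: ']' matches '['; pop; stack = [
pos 3: push '{'; stack = [{
pos 4: '}' matches '{'; pop; stack = [
pos 5: ']' matches '['; pop; stack = (empty)
end: stack empty → VALID
Verdict: properly nested → yes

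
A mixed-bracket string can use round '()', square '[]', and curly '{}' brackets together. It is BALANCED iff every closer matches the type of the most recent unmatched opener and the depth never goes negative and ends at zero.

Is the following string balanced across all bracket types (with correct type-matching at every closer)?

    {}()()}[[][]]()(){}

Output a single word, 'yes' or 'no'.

pos 0: push '{'; stack = {
pos 1: '}' matches '{'; pop; stack = (empty)
pos 2: push '('; stack = (
pos 3: ')' matches '('; pop; stack = (empty)
pos 4: push '('; stack = (
pos 5: ')' matches '('; pop; stack = (empty)
pos 6: saw closer '}' but stack is empty → INVALID
Verdict: unmatched closer '}' at position 6 → no

Answer: no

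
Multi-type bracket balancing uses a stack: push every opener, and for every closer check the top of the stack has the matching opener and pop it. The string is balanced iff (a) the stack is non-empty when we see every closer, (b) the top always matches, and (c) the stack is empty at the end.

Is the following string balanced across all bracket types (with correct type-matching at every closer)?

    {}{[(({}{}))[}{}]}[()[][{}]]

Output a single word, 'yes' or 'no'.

Answer: no

Derivation:
pos 0: push '{'; stack = {
pos 1: '}' matches '{'; pop; stack = (empty)
pos 2: push '{'; stack = {
pos 3: push '['; stack = {[
pos 4: push '('; stack = {[(
pos 5: push '('; stack = {[((
pos 6: push '{'; stack = {[(({
pos 7: '}' matches '{'; pop; stack = {[((
pos 8: push '{'; stack = {[(({
pos 9: '}' matches '{'; pop; stack = {[((
pos 10: ')' matches '('; pop; stack = {[(
pos 11: ')' matches '('; pop; stack = {[
pos 12: push '['; stack = {[[
pos 13: saw closer '}' but top of stack is '[' (expected ']') → INVALID
Verdict: type mismatch at position 13: '}' closes '[' → no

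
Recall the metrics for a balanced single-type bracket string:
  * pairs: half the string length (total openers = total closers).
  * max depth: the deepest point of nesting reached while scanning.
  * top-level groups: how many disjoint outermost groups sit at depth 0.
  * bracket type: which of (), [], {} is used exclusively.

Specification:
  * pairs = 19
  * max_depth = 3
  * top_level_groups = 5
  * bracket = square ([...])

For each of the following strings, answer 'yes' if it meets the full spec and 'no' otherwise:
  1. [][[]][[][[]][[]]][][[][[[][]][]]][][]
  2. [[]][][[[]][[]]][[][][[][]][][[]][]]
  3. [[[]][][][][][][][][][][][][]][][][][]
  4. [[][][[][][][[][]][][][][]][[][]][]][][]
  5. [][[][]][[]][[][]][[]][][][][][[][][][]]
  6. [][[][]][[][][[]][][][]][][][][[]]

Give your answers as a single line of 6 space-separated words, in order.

String 1 '[][[]][[][[]][[]]][][[][[[][]][]]][][]': depth seq [1 0 1 2 1 0 1 2 1 2 3 2 1 2 3 2 1 0 1 0 1 2 1 2 3 4 3 4 3 2 3 2 1 0 1 0 1 0]
  -> pairs=19 depth=4 groups=7 -> no
String 2 '[[]][][[[]][[]]][[][][[][]][][[]][]]': depth seq [1 2 1 0 1 0 1 2 3 2 1 2 3 2 1 0 1 2 1 2 1 2 3 2 3 2 1 2 1 2 3 2 1 2 1 0]
  -> pairs=18 depth=3 groups=4 -> no
String 3 '[[[]][][][][][][][][][][][][]][][][][]': depth seq [1 2 3 2 1 2 1 2 1 2 1 2 1 2 1 2 1 2 1 2 1 2 1 2 1 2 1 2 1 0 1 0 1 0 1 0 1 0]
  -> pairs=19 depth=3 groups=5 -> yes
String 4 '[[][][[][][][[][]][][][][]][[][]][]][][]': depth seq [1 2 1 2 1 2 3 2 3 2 3 2 3 4 3 4 3 2 3 2 3 2 3 2 3 2 1 2 3 2 3 2 1 2 1 0 1 0 1 0]
  -> pairs=20 depth=4 groups=3 -> no
String 5 '[][[][]][[]][[][]][[]][][][][][[][][][]]': depth seq [1 0 1 2 1 2 1 0 1 2 1 0 1 2 1 2 1 0 1 2 1 0 1 0 1 0 1 0 1 0 1 2 1 2 1 2 1 2 1 0]
  -> pairs=20 depth=2 groups=10 -> no
String 6 '[][[][]][[][][[]][][][]][][][][[]]': depth seq [1 0 1 2 1 2 1 0 1 2 1 2 1 2 3 2 1 2 1 2 1 2 1 0 1 0 1 0 1 0 1 2 1 0]
  -> pairs=17 depth=3 groups=7 -> no

Answer: no no yes no no no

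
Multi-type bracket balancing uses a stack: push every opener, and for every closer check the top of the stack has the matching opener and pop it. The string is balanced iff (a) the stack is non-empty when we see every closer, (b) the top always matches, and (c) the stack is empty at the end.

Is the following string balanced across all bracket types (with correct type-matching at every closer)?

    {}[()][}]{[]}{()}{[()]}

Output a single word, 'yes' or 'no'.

Answer: no

Derivation:
pos 0: push '{'; stack = {
pos 1: '}' matches '{'; pop; stack = (empty)
pos 2: push '['; stack = [
pos 3: push '('; stack = [(
pos 4: ')' matches '('; pop; stack = [
pos 5: ']' matches '['; pop; stack = (empty)
pos 6: push '['; stack = [
pos 7: saw closer '}' but top of stack is '[' (expected ']') → INVALID
Verdict: type mismatch at position 7: '}' closes '[' → no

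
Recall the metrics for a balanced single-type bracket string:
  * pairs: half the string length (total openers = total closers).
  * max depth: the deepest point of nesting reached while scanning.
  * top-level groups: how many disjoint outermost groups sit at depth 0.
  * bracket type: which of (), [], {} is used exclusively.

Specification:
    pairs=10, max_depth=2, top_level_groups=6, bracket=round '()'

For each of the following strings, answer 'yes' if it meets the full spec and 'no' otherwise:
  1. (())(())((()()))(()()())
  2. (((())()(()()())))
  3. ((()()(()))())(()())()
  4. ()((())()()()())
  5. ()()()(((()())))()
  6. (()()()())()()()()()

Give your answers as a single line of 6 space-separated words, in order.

Answer: no no no no no yes

Derivation:
String 1 '(())(())((()()))(()()())': depth seq [1 2 1 0 1 2 1 0 1 2 3 2 3 2 1 0 1 2 1 2 1 2 1 0]
  -> pairs=12 depth=3 groups=4 -> no
String 2 '(((())()(()()())))': depth seq [1 2 3 4 3 2 3 2 3 4 3 4 3 4 3 2 1 0]
  -> pairs=9 depth=4 groups=1 -> no
String 3 '((()()(()))())(()())()': depth seq [1 2 3 2 3 2 3 4 3 2 1 2 1 0 1 2 1 2 1 0 1 0]
  -> pairs=11 depth=4 groups=3 -> no
String 4 '()((())()()()())': depth seq [1 0 1 2 3 2 1 2 1 2 1 2 1 2 1 0]
  -> pairs=8 depth=3 groups=2 -> no
String 5 '()()()(((()())))()': depth seq [1 0 1 0 1 0 1 2 3 4 3 4 3 2 1 0 1 0]
  -> pairs=9 depth=4 groups=5 -> no
String 6 '(()()()())()()()()()': depth seq [1 2 1 2 1 2 1 2 1 0 1 0 1 0 1 0 1 0 1 0]
  -> pairs=10 depth=2 groups=6 -> yes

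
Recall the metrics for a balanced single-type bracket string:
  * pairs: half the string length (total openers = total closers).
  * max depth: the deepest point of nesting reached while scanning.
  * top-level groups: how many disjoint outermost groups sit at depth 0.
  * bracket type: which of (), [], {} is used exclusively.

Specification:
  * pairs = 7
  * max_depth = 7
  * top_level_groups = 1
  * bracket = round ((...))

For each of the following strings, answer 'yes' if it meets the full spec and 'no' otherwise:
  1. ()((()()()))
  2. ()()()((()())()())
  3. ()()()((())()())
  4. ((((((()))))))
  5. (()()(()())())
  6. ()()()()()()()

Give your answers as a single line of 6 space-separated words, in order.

Answer: no no no yes no no

Derivation:
String 1 '()((()()()))': depth seq [1 0 1 2 3 2 3 2 3 2 1 0]
  -> pairs=6 depth=3 groups=2 -> no
String 2 '()()()((()())()())': depth seq [1 0 1 0 1 0 1 2 3 2 3 2 1 2 1 2 1 0]
  -> pairs=9 depth=3 groups=4 -> no
String 3 '()()()((())()())': depth seq [1 0 1 0 1 0 1 2 3 2 1 2 1 2 1 0]
  -> pairs=8 depth=3 groups=4 -> no
String 4 '((((((()))))))': depth seq [1 2 3 4 5 6 7 6 5 4 3 2 1 0]
  -> pairs=7 depth=7 groups=1 -> yes
String 5 '(()()(()())())': depth seq [1 2 1 2 1 2 3 2 3 2 1 2 1 0]
  -> pairs=7 depth=3 groups=1 -> no
String 6 '()()()()()()()': depth seq [1 0 1 0 1 0 1 0 1 0 1 0 1 0]
  -> pairs=7 depth=1 groups=7 -> no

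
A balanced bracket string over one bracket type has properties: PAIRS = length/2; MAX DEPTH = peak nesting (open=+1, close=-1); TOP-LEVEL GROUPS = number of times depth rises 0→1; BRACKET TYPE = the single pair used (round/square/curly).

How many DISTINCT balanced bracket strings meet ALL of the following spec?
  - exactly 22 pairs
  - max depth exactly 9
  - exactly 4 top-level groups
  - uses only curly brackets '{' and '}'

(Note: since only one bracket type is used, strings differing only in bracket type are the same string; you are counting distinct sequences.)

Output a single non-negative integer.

Answer: 676757620

Derivation:
Spec: pairs=22 depth=9 groups=4
Count(depth <= 9) = 10921031894
Count(depth <= 8) = 10244274274
Count(depth == 9) = 10921031894 - 10244274274 = 676757620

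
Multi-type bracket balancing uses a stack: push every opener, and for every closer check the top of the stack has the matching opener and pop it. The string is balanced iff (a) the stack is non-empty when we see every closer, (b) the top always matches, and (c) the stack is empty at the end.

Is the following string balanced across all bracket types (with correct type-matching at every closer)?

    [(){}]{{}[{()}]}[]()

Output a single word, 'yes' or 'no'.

pos 0: push '['; stack = [
pos 1: push '('; stack = [(
pos 2: ')' matches '('; pop; stack = [
pos 3: push '{'; stack = [{
pos 4: '}' matches '{'; pop; stack = [
pos 5: ']' matches '['; pop; stack = (empty)
pos 6: push '{'; stack = {
pos 7: push '{'; stack = {{
pos 8: '}' matches '{'; pop; stack = {
pos 9: push '['; stack = {[
pos 10: push '{'; stack = {[{
pos 11: push '('; stack = {[{(
pos 12: ')' matches '('; pop; stack = {[{
pos 13: '}' matches '{'; pop; stack = {[
pos 14: ']' matches '['; pop; stack = {
pos 15: '}' matches '{'; pop; stack = (empty)
pos 16: push '['; stack = [
pos 17: ']' matches '['; pop; stack = (empty)
pos 18: push '('; stack = (
pos 19: ')' matches '('; pop; stack = (empty)
end: stack empty → VALID
Verdict: properly nested → yes

Answer: yes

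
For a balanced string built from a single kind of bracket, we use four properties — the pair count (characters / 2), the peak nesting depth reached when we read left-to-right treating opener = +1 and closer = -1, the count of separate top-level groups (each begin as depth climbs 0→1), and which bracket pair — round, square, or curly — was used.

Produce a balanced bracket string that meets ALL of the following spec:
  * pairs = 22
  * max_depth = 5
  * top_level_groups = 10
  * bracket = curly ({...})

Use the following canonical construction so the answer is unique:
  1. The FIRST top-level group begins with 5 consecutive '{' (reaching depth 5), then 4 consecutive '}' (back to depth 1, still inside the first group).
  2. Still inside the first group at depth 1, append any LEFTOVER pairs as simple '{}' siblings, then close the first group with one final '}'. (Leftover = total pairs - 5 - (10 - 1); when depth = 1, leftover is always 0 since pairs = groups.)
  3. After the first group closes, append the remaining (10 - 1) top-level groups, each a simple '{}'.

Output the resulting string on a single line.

Answer: {{{{{}}}}{}{}{}{}{}{}{}{}}{}{}{}{}{}{}{}{}{}

Derivation:
Spec: pairs=22 depth=5 groups=10
Leftover pairs = 22 - 5 - (10-1) = 8
First group: deep chain of depth 5 + 8 sibling pairs
Remaining 9 groups: simple '{}' each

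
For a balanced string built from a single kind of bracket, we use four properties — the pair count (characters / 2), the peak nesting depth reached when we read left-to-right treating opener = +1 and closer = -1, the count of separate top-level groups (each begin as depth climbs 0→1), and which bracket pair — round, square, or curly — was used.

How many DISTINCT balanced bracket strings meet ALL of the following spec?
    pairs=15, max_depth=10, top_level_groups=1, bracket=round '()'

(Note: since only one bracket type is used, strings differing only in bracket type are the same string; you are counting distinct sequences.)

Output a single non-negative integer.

Spec: pairs=15 depth=10 groups=1
Count(depth <= 10) = 2660139
Count(depth <= 9) = 2613834
Count(depth == 10) = 2660139 - 2613834 = 46305

Answer: 46305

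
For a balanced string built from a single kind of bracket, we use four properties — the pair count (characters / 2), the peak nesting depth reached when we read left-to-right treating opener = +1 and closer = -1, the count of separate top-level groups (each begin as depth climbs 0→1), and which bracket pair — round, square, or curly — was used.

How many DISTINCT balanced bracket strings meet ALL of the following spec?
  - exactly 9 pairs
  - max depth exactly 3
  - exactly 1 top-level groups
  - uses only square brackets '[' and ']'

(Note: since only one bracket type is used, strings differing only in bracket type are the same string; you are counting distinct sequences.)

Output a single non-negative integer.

Spec: pairs=9 depth=3 groups=1
Count(depth <= 3) = 128
Count(depth <= 2) = 1
Count(depth == 3) = 128 - 1 = 127

Answer: 127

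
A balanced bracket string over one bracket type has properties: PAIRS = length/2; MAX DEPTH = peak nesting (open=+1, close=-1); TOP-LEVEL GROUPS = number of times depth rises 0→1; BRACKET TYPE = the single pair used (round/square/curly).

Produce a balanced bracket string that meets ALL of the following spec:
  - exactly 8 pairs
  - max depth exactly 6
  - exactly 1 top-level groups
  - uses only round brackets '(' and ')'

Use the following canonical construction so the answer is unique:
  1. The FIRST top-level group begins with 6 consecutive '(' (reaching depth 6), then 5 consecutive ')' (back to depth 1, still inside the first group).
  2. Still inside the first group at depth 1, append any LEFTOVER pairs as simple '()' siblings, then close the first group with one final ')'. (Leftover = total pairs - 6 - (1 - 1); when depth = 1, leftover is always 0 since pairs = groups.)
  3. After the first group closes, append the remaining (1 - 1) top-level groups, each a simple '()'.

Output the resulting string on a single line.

Spec: pairs=8 depth=6 groups=1
Leftover pairs = 8 - 6 - (1-1) = 2
First group: deep chain of depth 6 + 2 sibling pairs
Remaining 0 groups: simple '()' each

Answer: (((((()))))()())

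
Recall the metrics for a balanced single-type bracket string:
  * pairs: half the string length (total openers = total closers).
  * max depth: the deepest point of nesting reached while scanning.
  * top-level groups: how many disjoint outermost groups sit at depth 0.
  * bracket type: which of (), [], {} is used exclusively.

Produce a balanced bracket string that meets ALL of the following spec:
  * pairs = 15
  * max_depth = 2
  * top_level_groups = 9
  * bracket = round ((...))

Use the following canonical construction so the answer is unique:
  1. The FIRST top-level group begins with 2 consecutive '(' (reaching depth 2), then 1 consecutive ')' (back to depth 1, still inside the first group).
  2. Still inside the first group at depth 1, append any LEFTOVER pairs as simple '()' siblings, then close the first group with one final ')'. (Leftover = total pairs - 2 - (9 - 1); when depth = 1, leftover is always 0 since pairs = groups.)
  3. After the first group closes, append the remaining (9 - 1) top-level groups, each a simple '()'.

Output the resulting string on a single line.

Spec: pairs=15 depth=2 groups=9
Leftover pairs = 15 - 2 - (9-1) = 5
First group: deep chain of depth 2 + 5 sibling pairs
Remaining 8 groups: simple '()' each

Answer: (()()()()()())()()()()()()()()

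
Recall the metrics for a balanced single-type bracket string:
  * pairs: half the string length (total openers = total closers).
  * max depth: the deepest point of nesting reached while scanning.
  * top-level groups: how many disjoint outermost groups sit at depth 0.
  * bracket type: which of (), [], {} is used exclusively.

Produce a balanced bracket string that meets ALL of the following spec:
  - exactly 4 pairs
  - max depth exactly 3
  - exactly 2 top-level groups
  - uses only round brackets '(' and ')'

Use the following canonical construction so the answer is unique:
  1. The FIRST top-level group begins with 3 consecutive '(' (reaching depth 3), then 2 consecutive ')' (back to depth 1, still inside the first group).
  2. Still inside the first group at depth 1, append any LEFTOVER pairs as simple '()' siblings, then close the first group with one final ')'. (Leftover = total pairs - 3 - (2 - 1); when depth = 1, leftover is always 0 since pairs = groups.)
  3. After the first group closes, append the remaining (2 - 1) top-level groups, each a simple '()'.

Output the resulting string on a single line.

Spec: pairs=4 depth=3 groups=2
Leftover pairs = 4 - 3 - (2-1) = 0
First group: deep chain of depth 3 + 0 sibling pairs
Remaining 1 groups: simple '()' each

Answer: ((()))()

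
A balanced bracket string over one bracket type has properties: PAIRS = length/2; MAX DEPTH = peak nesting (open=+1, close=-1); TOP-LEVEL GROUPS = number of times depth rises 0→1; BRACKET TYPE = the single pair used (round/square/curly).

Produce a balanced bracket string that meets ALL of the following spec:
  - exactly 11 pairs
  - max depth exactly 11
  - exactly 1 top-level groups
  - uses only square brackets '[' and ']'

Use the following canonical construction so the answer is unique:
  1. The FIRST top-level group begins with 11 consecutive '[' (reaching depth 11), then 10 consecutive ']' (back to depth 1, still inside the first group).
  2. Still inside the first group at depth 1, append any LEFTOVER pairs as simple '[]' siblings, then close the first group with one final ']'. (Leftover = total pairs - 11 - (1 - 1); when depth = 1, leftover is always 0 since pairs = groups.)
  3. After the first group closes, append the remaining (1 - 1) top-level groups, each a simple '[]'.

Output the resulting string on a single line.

Spec: pairs=11 depth=11 groups=1
Leftover pairs = 11 - 11 - (1-1) = 0
First group: deep chain of depth 11 + 0 sibling pairs
Remaining 0 groups: simple '[]' each

Answer: [[[[[[[[[[[]]]]]]]]]]]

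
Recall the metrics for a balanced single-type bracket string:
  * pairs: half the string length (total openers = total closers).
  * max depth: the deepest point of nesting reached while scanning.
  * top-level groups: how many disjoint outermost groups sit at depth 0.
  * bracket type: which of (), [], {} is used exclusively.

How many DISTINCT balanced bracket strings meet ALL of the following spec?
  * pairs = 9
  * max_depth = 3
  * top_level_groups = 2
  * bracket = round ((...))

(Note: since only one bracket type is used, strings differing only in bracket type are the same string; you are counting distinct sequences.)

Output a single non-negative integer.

Spec: pairs=9 depth=3 groups=2
Count(depth <= 3) = 320
Count(depth <= 2) = 8
Count(depth == 3) = 320 - 8 = 312

Answer: 312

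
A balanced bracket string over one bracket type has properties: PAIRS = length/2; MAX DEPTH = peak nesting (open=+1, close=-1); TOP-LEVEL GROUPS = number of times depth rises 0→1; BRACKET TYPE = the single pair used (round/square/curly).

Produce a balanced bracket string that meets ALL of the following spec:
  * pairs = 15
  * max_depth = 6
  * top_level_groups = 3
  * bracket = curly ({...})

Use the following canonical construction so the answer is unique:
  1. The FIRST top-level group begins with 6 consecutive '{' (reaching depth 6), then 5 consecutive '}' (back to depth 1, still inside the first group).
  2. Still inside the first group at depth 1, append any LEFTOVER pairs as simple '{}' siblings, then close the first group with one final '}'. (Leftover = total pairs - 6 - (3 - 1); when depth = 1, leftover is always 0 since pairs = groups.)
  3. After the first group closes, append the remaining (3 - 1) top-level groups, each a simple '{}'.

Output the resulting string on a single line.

Answer: {{{{{{}}}}}{}{}{}{}{}{}{}}{}{}

Derivation:
Spec: pairs=15 depth=6 groups=3
Leftover pairs = 15 - 6 - (3-1) = 7
First group: deep chain of depth 6 + 7 sibling pairs
Remaining 2 groups: simple '{}' each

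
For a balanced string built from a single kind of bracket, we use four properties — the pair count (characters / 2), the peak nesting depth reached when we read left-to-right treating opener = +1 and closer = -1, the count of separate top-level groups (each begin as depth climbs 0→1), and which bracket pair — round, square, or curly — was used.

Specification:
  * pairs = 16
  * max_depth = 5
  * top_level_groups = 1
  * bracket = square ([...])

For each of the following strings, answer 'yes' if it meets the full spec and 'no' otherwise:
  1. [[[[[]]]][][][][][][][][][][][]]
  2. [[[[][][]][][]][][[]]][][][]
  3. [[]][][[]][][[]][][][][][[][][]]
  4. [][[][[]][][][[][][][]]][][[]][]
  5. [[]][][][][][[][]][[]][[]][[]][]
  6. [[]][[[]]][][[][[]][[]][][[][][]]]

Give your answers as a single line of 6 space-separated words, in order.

String 1 '[[[[[]]]][][][][][][][][][][][]]': depth seq [1 2 3 4 5 4 3 2 1 2 1 2 1 2 1 2 1 2 1 2 1 2 1 2 1 2 1 2 1 2 1 0]
  -> pairs=16 depth=5 groups=1 -> yes
String 2 '[[[[][][]][][]][][[]]][][][]': depth seq [1 2 3 4 3 4 3 4 3 2 3 2 3 2 1 2 1 2 3 2 1 0 1 0 1 0 1 0]
  -> pairs=14 depth=4 groups=4 -> no
String 3 '[[]][][[]][][[]][][][][][[][][]]': depth seq [1 2 1 0 1 0 1 2 1 0 1 0 1 2 1 0 1 0 1 0 1 0 1 0 1 2 1 2 1 2 1 0]
  -> pairs=16 depth=2 groups=10 -> no
String 4 '[][[][[]][][][[][][][]]][][[]][]': depth seq [1 0 1 2 1 2 3 2 1 2 1 2 1 2 3 2 3 2 3 2 3 2 1 0 1 0 1 2 1 0 1 0]
  -> pairs=16 depth=3 groups=5 -> no
String 5 '[[]][][][][][[][]][[]][[]][[]][]': depth seq [1 2 1 0 1 0 1 0 1 0 1 0 1 2 1 2 1 0 1 2 1 0 1 2 1 0 1 2 1 0 1 0]
  -> pairs=16 depth=2 groups=10 -> no
String 6 '[[]][[[]]][][[][[]][[]][][[][][]]]': depth seq [1 2 1 0 1 2 3 2 1 0 1 0 1 2 1 2 3 2 1 2 3 2 1 2 1 2 3 2 3 2 3 2 1 0]
  -> pairs=17 depth=3 groups=4 -> no

Answer: yes no no no no no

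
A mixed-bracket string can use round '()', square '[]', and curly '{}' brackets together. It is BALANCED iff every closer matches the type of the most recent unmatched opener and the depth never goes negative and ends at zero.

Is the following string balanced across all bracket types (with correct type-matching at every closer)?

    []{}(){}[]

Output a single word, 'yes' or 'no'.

pos 0: push '['; stack = [
pos 1: ']' matches '['; pop; stack = (empty)
pos 2: push '{'; stack = {
pos 3: '}' matches '{'; pop; stack = (empty)
pos 4: push '('; stack = (
pos 5: ')' matches '('; pop; stack = (empty)
pos 6: push '{'; stack = {
pos 7: '}' matches '{'; pop; stack = (empty)
pos 8: push '['; stack = [
pos 9: ']' matches '['; pop; stack = (empty)
end: stack empty → VALID
Verdict: properly nested → yes

Answer: yes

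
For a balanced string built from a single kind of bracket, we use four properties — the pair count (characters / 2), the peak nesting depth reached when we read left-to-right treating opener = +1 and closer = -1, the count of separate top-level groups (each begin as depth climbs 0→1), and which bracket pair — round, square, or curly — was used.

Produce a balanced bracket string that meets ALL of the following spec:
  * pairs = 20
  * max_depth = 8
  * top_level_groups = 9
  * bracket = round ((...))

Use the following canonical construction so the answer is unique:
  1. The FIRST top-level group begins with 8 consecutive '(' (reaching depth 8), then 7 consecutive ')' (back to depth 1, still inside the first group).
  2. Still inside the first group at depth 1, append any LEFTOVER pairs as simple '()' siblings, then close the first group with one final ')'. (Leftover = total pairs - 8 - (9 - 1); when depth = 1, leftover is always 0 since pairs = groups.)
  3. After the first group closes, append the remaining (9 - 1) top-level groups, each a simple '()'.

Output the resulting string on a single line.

Spec: pairs=20 depth=8 groups=9
Leftover pairs = 20 - 8 - (9-1) = 4
First group: deep chain of depth 8 + 4 sibling pairs
Remaining 8 groups: simple '()' each

Answer: (((((((()))))))()()()())()()()()()()()()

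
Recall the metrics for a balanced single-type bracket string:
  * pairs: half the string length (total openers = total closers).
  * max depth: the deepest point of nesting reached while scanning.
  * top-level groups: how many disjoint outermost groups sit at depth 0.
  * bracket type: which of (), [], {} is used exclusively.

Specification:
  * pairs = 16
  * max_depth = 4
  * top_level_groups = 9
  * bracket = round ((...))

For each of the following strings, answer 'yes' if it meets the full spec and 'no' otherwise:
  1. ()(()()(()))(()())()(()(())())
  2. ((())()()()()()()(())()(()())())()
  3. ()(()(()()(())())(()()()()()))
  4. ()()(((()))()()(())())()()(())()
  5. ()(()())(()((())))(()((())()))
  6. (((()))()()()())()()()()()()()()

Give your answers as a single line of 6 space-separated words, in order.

Answer: no no no no no yes

Derivation:
String 1 '()(()()(()))(()())()(()(())())': depth seq [1 0 1 2 1 2 1 2 3 2 1 0 1 2 1 2 1 0 1 0 1 2 1 2 3 2 1 2 1 0]
  -> pairs=15 depth=3 groups=5 -> no
String 2 '((())()()()()()()(())()(()())())()': depth seq [1 2 3 2 1 2 1 2 1 2 1 2 1 2 1 2 1 2 3 2 1 2 1 2 3 2 3 2 1 2 1 0 1 0]
  -> pairs=17 depth=3 groups=2 -> no
String 3 '()(()(()()(())())(()()()()()))': depth seq [1 0 1 2 1 2 3 2 3 2 3 4 3 2 3 2 1 2 3 2 3 2 3 2 3 2 3 2 1 0]
  -> pairs=15 depth=4 groups=2 -> no
String 4 '()()(((()))()()(())())()()(())()': depth seq [1 0 1 0 1 2 3 4 3 2 1 2 1 2 1 2 3 2 1 2 1 0 1 0 1 0 1 2 1 0 1 0]
  -> pairs=16 depth=4 groups=7 -> no
String 5 '()(()())(()((())))(()((())()))': depth seq [1 0 1 2 1 2 1 0 1 2 1 2 3 4 3 2 1 0 1 2 1 2 3 4 3 2 3 2 1 0]
  -> pairs=15 depth=4 groups=4 -> no
String 6 '(((()))()()()())()()()()()()()()': depth seq [1 2 3 4 3 2 1 2 1 2 1 2 1 2 1 0 1 0 1 0 1 0 1 0 1 0 1 0 1 0 1 0]
  -> pairs=16 depth=4 groups=9 -> yes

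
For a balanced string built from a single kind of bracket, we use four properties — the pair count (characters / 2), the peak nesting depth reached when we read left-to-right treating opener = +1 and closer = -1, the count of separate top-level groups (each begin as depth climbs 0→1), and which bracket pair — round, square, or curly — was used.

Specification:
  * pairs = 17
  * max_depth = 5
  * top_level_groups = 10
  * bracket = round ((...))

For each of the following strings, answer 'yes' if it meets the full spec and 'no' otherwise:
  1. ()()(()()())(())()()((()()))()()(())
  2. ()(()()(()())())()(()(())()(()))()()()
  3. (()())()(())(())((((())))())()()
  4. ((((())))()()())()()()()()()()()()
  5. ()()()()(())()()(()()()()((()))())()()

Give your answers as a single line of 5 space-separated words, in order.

String 1 '()()(()()())(())()()((()()))()()(())': depth seq [1 0 1 0 1 2 1 2 1 2 1 0 1 2 1 0 1 0 1 0 1 2 3 2 3 2 1 0 1 0 1 0 1 2 1 0]
  -> pairs=18 depth=3 groups=10 -> no
String 2 '()(()()(()())())()(()(())()(()))()()()': depth seq [1 0 1 2 1 2 1 2 3 2 3 2 1 2 1 0 1 0 1 2 1 2 3 2 1 2 1 2 3 2 1 0 1 0 1 0 1 0]
  -> pairs=19 depth=3 groups=7 -> no
String 3 '(()())()(())(())((((())))())()()': depth seq [1 2 1 2 1 0 1 0 1 2 1 0 1 2 1 0 1 2 3 4 5 4 3 2 1 2 1 0 1 0 1 0]
  -> pairs=16 depth=5 groups=7 -> no
String 4 '((((())))()()())()()()()()()()()()': depth seq [1 2 3 4 5 4 3 2 1 2 1 2 1 2 1 0 1 0 1 0 1 0 1 0 1 0 1 0 1 0 1 0 1 0]
  -> pairs=17 depth=5 groups=10 -> yes
String 5 '()()()()(())()()(()()()()((()))())()()': depth seq [1 0 1 0 1 0 1 0 1 2 1 0 1 0 1 0 1 2 1 2 1 2 1 2 1 2 3 4 3 2 1 2 1 0 1 0 1 0]
  -> pairs=19 depth=4 groups=10 -> no

Answer: no no no yes no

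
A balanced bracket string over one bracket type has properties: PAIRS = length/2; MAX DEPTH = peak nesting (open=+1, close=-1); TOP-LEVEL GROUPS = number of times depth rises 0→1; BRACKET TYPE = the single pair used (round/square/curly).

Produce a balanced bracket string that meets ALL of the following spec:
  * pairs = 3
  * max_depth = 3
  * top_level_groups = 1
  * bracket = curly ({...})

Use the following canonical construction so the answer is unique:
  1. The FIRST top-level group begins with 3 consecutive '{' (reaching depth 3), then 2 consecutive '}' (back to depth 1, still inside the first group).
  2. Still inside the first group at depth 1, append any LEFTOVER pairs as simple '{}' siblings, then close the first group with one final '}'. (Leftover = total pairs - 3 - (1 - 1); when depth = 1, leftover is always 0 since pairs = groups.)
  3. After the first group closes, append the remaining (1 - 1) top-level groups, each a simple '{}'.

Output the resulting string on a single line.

Spec: pairs=3 depth=3 groups=1
Leftover pairs = 3 - 3 - (1-1) = 0
First group: deep chain of depth 3 + 0 sibling pairs
Remaining 0 groups: simple '{}' each

Answer: {{{}}}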